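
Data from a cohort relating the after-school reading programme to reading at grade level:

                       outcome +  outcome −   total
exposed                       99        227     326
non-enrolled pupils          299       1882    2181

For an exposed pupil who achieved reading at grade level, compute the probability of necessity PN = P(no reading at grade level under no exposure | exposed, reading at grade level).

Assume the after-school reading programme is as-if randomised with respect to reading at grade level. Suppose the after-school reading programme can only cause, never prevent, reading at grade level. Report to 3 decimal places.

p₁ = P(outcome | exposed) = 99/326 = 0.30368
p₀ = P(outcome | unexposed) = 299/2181 = 0.13709
Under exogeneity and monotonicity, PN = (p₁ − p₀) / p₁.
PN = (0.30368 − 0.13709) / 0.30368 = 0.16659 / 0.30368 ≈ 0.5486

PN ≈ 0.549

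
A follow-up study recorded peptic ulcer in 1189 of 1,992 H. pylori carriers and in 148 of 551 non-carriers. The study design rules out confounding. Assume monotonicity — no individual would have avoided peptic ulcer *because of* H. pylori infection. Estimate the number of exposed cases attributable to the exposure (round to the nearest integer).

p₁ = P(outcome | exposed) = 1189/1992 = 0.59689
p₀ = P(outcome | unexposed) = 148/551 = 0.2686
PN = (p₁ − p₀)/p₁ = (0.59689 − 0.2686) / 0.59689 ≈ 0.54999.
Attributable cases ≈ PN × (exposed cases) = 0.54999 × 1189 ≈ 653.94.

about 654 cases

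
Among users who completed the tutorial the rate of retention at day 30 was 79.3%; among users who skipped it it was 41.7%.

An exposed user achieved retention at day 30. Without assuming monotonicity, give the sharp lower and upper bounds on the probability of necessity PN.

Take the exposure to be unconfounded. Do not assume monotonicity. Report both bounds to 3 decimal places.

p₁ = 0.793, p₀ = 0.417.
Under exogeneity alone the bounds on PN are max{0,(p₁−p₀)/p₁} ≤ PN ≤ min{1,(1−p₀)/p₁}.
  lower = (p₁ − p₀)/p₁ = 0.376 / 0.793 ≈ 0.4741
  upper = min{1, (1 − p₀)/p₁} = 0.583 / 0.793 ≈ 0.7352

0.474 ≤ PN ≤ 0.735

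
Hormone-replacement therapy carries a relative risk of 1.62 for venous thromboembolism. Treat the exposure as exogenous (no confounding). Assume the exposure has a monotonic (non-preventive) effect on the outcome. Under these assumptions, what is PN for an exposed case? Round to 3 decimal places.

PN ≈ 0.383

Under exogeneity and monotonicity, PN = (RR − 1) / RR = 1 − 1/RR.
PN = (1.62 − 1) / 1.62 = 0.62 / 1.62 ≈ 0.3827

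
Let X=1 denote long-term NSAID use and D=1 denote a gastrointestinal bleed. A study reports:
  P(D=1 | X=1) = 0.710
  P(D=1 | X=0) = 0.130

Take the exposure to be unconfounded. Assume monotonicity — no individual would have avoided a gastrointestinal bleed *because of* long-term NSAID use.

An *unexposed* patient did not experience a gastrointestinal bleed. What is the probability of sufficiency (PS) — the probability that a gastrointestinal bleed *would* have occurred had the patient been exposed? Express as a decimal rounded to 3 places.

PS ≈ 0.667

Let p₁ = 0.71, p₀ = 0.13.
Under exogeneity and monotonicity, PS = (p₁ − p₀) / (1 − p₀).
PS = (0.71 − 0.13) / (1 − 0.13) = 0.58 / 0.87 ≈ 0.6667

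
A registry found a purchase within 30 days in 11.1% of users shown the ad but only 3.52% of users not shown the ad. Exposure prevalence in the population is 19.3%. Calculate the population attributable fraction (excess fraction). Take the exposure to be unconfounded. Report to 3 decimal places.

p₁ = 0.111, p₀ = 0.0352.
Overall risk P(Y=1) = π·p₁ + (1−π)·p₀ = 0.193×0.111 + 0.807×0.0352 = 0.049829.
Under exogeneity, PAF = [P(Y=1) − p₀] / P(Y=1).
PAF = (0.049829 − 0.0352) / 0.049829 ≈ 0.2936

PAF ≈ 0.294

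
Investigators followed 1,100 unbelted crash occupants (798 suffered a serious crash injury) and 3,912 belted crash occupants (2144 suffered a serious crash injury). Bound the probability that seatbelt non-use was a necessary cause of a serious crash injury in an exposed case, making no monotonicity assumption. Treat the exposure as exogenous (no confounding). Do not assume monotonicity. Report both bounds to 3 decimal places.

p₁ = P(outcome | exposed) = 798/1100 = 0.72545
p₀ = P(outcome | unexposed) = 2144/3912 = 0.54806
Under exogeneity alone the bounds on PN are max{0,(p₁−p₀)/p₁} ≤ PN ≤ min{1,(1−p₀)/p₁}.
  lower = (p₁ − p₀)/p₁ = 0.1774 / 0.72545 ≈ 0.2445
  upper = min{1, (1 − p₀)/p₁} = 0.45194 / 0.72545 ≈ 0.6230

0.245 ≤ PN ≤ 0.623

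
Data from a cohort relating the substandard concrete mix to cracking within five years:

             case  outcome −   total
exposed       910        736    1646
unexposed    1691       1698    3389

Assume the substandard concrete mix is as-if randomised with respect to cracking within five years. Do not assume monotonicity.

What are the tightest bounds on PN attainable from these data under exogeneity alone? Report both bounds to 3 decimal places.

p₁ = P(outcome | exposed) = 910/1646 = 0.55286
p₀ = P(outcome | unexposed) = 1691/3389 = 0.49897
Under exogeneity alone the bounds on PN are max{0,(p₁−p₀)/p₁} ≤ PN ≤ min{1,(1−p₀)/p₁}.
  lower = (p₁ − p₀)/p₁ = 0.053888 / 0.55286 ≈ 0.0975
  upper = min{1, (1 − p₀)/p₁} = 0.50103 / 0.55286 ≈ 0.9063

0.097 ≤ PN ≤ 0.906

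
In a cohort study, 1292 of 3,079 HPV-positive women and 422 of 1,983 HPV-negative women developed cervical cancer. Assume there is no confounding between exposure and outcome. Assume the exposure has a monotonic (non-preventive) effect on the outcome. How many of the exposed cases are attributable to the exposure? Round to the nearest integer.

about 637 cases

p₁ = P(outcome | exposed) = 1292/3079 = 0.41962
p₀ = P(outcome | unexposed) = 422/1983 = 0.21281
PN = (p₁ − p₀)/p₁ = (0.41962 − 0.21281) / 0.41962 ≈ 0.49285.
Attributable cases ≈ PN × (exposed cases) = 0.49285 × 1292 ≈ 636.76.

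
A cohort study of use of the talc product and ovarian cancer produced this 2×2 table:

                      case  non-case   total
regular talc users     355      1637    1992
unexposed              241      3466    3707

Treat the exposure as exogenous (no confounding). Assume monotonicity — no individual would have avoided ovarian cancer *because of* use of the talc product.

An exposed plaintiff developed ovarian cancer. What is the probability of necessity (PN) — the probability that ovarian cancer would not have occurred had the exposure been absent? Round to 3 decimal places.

p₁ = P(outcome | exposed) = 355/1992 = 0.17821
p₀ = P(outcome | unexposed) = 241/3707 = 0.065012
Under exogeneity and monotonicity, PN = (p₁ − p₀)/p₁.
PN = (0.17821 − 0.065012) / 0.17821 ≈ 0.6352

PN ≈ 0.635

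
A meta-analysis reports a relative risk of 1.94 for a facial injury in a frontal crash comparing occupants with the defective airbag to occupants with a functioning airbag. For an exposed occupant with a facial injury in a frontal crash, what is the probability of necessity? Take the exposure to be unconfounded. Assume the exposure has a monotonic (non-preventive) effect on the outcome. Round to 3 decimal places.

PN ≈ 0.485

Under exogeneity and monotonicity, PN = (RR − 1) / RR = 1 − 1/RR.
PN = (1.94 − 1) / 1.94 = 0.94 / 1.94 ≈ 0.4845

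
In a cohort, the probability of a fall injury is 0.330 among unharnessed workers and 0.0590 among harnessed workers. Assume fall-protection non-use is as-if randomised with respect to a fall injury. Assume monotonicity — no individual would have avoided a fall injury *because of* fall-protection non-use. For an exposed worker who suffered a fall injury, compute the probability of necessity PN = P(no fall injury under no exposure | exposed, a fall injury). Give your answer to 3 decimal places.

Let p₁ = 0.33, p₀ = 0.059.
Under exogeneity and monotonicity, PN = (p₁ − p₀) / p₁.
PN = (0.33 − 0.059) / 0.33 = 0.271 / 0.33 ≈ 0.8212

PN ≈ 0.821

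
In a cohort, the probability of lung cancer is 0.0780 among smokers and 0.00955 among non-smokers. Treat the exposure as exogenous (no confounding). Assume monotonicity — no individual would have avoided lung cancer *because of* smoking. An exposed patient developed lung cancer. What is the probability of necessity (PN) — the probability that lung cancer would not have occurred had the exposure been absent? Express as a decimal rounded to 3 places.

PN ≈ 0.878

Let p₁ = 0.078, p₀ = 0.00955.
Under exogeneity and monotonicity, PN = (p₁ − p₀) / p₁.
PN = (0.078 − 0.00955) / 0.078 = 0.06845 / 0.078 ≈ 0.8776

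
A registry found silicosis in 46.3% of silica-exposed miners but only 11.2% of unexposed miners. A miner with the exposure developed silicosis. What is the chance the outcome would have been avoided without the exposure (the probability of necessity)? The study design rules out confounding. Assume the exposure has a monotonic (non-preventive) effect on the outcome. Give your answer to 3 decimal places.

p₁ = 0.463, p₀ = 0.112.
Under exogeneity and monotonicity, PN = (p₁ − p₀) / p₁.
PN = (0.463 − 0.112) / 0.463 = 0.351 / 0.463 ≈ 0.7581

PN ≈ 0.758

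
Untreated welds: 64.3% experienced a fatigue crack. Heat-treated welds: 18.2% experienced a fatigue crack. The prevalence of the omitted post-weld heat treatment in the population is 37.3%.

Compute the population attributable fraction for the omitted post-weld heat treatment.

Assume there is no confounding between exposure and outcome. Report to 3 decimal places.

p₁ = 0.643, p₀ = 0.182.
Overall risk P(Y=1) = π·p₁ + (1−π)·p₀ = 0.373×0.643 + 0.627×0.182 = 0.35395.
Under exogeneity, PAF = [P(Y=1) − p₀] / P(Y=1).
PAF = (0.35395 − 0.182) / 0.35395 ≈ 0.4858

PAF ≈ 0.486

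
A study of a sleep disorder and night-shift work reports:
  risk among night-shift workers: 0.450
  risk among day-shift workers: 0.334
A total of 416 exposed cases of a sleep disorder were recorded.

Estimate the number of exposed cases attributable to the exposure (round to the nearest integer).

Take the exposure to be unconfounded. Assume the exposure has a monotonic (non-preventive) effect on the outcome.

Let p₁ = 0.45, p₀ = 0.334.
PN = (p₁ − p₀)/p₁ = (0.45 − 0.334) / 0.45 ≈ 0.25778.
Attributable cases ≈ PN × (exposed cases) = 0.25778 × 416 ≈ 107.24.

about 107 cases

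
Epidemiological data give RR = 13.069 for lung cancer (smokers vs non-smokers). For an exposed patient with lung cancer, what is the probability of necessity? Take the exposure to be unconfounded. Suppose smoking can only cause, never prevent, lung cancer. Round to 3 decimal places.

PN ≈ 0.923

Under exogeneity and monotonicity, PN = (RR − 1) / RR = 1 − 1/RR.
PN = (13.069 − 1) / 13.069 = 12.07 / 13.069 ≈ 0.9235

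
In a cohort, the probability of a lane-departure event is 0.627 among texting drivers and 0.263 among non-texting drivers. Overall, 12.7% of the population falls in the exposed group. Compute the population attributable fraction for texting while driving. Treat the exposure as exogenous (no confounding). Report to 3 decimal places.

Let p₁ = 0.627, p₀ = 0.263.
Overall risk P(Y=1) = π·p₁ + (1−π)·p₀ = 0.127×0.627 + 0.873×0.263 = 0.30923.
Under exogeneity, PAF = [P(Y=1) − p₀] / P(Y=1).
PAF = (0.30923 − 0.263) / 0.30923 ≈ 0.1495

PAF ≈ 0.149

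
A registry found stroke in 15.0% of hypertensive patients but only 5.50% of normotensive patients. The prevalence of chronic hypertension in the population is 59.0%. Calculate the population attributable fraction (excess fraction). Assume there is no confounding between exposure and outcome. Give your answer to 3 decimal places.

PAF ≈ 0.505

p₁ = 0.15, p₀ = 0.055.
Overall risk P(Y=1) = π·p₁ + (1−π)·p₀ = 0.59×0.15 + 0.41×0.055 = 0.11105.
Under exogeneity, PAF = [P(Y=1) − p₀] / P(Y=1).
PAF = (0.11105 − 0.055) / 0.11105 ≈ 0.5047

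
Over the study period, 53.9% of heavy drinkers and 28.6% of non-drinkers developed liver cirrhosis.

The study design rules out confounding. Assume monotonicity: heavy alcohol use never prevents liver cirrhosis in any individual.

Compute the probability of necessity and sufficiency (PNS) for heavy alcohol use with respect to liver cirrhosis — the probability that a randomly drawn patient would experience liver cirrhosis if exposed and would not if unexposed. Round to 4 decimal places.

p₁ = 0.539, p₀ = 0.286.
Under exogeneity and monotonicity, PNS = p₁ − p₀.
PNS = 0.539 − 0.286 = 0.253

PNS ≈ 0.2530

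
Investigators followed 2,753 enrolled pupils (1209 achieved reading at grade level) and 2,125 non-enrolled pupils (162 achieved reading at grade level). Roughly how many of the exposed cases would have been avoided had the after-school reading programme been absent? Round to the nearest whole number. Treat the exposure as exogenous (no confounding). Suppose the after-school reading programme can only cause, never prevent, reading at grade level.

p₁ = P(outcome | exposed) = 1209/2753 = 0.43916
p₀ = P(outcome | unexposed) = 162/2125 = 0.076235
PN = (p₁ − p₀)/p₁ = (0.43916 − 0.076235) / 0.43916 ≈ 0.82641.
Attributable cases ≈ PN × (exposed cases) = 0.82641 × 1209 ≈ 999.12.

about 999 cases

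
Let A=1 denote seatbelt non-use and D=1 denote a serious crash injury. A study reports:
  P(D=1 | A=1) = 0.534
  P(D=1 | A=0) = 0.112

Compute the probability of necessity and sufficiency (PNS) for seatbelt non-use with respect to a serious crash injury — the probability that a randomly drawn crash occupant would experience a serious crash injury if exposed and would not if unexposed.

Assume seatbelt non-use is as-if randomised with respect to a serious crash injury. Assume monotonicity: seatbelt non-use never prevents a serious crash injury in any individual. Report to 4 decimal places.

Let p₁ = 0.534, p₀ = 0.112.
Under exogeneity and monotonicity, PNS = p₁ − p₀.
PNS = 0.534 − 0.112 = 0.422

PNS ≈ 0.4220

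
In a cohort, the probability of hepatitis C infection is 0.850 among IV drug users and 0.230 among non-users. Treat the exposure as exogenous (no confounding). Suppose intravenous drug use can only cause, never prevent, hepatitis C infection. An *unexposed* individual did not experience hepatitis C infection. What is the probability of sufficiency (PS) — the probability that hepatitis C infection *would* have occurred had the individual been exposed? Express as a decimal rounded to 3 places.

Let p₁ = 0.85, p₀ = 0.23.
Under exogeneity and monotonicity, PS = (p₁ − p₀) / (1 − p₀).
PS = (0.85 − 0.23) / (1 − 0.23) = 0.62 / 0.77 ≈ 0.8052

PS ≈ 0.805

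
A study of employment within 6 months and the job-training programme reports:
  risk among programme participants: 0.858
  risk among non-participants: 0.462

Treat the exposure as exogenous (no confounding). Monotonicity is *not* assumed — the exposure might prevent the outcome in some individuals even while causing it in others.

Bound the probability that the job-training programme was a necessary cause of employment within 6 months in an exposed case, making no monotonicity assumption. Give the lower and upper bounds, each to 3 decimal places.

0.462 ≤ PN ≤ 0.627

Let p₁ = 0.858, p₀ = 0.462.
Under exogeneity alone the bounds on PN are max{0,(p₁−p₀)/p₁} ≤ PN ≤ min{1,(1−p₀)/p₁}.
  lower = (p₁ − p₀)/p₁ = 0.396 / 0.858 ≈ 0.4615
  upper = min{1, (1 − p₀)/p₁} = 0.538 / 0.858 ≈ 0.6270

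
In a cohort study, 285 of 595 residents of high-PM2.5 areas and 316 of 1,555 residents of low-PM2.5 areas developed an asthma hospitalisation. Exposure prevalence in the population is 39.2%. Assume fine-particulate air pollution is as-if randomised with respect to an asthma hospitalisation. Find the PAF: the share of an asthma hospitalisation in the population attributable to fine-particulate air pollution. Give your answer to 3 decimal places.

PAF ≈ 0.347

p₁ = P(outcome | exposed) = 285/595 = 0.47899
p₀ = P(outcome | unexposed) = 316/1555 = 0.20322
Overall risk P(Y=1) = π·p₁ + (1−π)·p₀ = 0.392×0.47899 + 0.608×0.20322 = 0.31132.
Under exogeneity, PAF = [P(Y=1) − p₀] / P(Y=1).
PAF = (0.31132 − 0.20322) / 0.31132 ≈ 0.3472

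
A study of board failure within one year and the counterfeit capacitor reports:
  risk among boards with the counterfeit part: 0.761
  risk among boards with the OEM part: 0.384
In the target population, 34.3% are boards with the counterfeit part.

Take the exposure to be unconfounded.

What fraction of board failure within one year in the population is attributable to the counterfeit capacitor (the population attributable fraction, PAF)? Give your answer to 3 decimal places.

PAF ≈ 0.252

Let p₁ = 0.761, p₀ = 0.384.
Overall risk P(Y=1) = π·p₁ + (1−π)·p₀ = 0.343×0.761 + 0.657×0.384 = 0.51331.
Under exogeneity, PAF = [P(Y=1) − p₀] / P(Y=1).
PAF = (0.51331 − 0.384) / 0.51331 ≈ 0.2519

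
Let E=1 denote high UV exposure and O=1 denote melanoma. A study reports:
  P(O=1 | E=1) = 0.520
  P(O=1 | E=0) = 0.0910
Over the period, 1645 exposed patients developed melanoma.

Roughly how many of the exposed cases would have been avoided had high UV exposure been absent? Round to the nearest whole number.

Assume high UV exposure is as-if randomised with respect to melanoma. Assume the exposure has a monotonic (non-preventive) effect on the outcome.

about 1357 cases

Let p₁ = 0.52, p₀ = 0.091.
PN = (p₁ − p₀)/p₁ = (0.52 − 0.091) / 0.52 ≈ 0.82500.
Attributable cases ≈ PN × (exposed cases) = 0.82500 × 1645 ≈ 1357.12.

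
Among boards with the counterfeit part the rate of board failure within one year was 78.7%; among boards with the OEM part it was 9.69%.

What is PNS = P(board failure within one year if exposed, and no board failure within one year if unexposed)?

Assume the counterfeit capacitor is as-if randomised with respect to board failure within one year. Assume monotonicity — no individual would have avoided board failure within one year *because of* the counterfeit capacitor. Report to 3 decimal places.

PNS ≈ 0.690

p₁ = 0.787, p₀ = 0.0969.
Under exogeneity and monotonicity, PNS = p₁ − p₀.
PNS = 0.787 − 0.0969 = 0.6901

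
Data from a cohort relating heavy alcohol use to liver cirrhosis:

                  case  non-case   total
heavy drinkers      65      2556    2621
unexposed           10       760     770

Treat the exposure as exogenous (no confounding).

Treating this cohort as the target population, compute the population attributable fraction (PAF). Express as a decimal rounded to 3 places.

p₁ = P(outcome | exposed) = 65/2621 = 0.0248
p₀ = P(outcome | unexposed) = 10/770 = 0.012987
Exposure prevalence π = 2621/3391 = 0.77293; overall risk P(Y=1) = 0.022117.
Under exogeneity, PAF = [P(Y=1) − p₀]/P(Y=1).
PAF = (0.022117 − 0.012987) / 0.022117 ≈ 0.4128

PAF ≈ 0.413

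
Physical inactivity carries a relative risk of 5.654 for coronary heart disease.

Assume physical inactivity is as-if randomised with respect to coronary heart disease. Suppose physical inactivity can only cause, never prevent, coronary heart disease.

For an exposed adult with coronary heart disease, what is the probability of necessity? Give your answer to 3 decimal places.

Under exogeneity and monotonicity, PN = (RR − 1) / RR = 1 − 1/RR.
PN = (5.654 − 1) / 5.654 = 4.654 / 5.654 ≈ 0.8231

PN ≈ 0.823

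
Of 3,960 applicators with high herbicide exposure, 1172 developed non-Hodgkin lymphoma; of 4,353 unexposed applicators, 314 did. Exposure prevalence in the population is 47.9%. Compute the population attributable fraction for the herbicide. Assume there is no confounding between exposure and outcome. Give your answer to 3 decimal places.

PAF ≈ 0.598

p₁ = P(outcome | exposed) = 1172/3960 = 0.29596
p₀ = P(outcome | unexposed) = 314/4353 = 0.072134
Overall risk P(Y=1) = π·p₁ + (1−π)·p₀ = 0.479×0.29596 + 0.521×0.072134 = 0.17935.
Under exogeneity, PAF = [P(Y=1) − p₀] / P(Y=1).
PAF = (0.17935 − 0.072134) / 0.17935 ≈ 0.5978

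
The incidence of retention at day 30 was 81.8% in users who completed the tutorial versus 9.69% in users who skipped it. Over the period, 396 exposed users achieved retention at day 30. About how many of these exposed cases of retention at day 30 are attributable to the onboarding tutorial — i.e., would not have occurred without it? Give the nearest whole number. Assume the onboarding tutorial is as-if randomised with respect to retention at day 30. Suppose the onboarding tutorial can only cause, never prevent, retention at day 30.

p₁ = 0.818, p₀ = 0.0969.
PN = (p₁ − p₀)/p₁ = (0.818 − 0.0969) / 0.818 ≈ 0.88154.
Attributable cases ≈ PN × (exposed cases) = 0.88154 × 396 ≈ 349.09.

about 349 cases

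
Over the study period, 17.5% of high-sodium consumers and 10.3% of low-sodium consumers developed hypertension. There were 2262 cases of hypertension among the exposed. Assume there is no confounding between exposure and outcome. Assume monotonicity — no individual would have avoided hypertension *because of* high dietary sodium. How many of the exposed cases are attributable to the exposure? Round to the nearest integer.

about 931 cases

p₁ = 0.175, p₀ = 0.103.
PN = (p₁ − p₀)/p₁ = (0.175 − 0.103) / 0.175 ≈ 0.41143.
Attributable cases ≈ PN × (exposed cases) = 0.41143 × 2262 ≈ 930.65.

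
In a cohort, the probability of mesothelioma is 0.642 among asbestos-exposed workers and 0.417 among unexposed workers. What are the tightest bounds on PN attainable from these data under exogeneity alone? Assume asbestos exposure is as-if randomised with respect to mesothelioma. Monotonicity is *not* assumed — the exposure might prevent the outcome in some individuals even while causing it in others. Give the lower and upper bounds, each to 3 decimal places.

Let p₁ = 0.642, p₀ = 0.417.
Under exogeneity alone the bounds on PN are max{0,(p₁−p₀)/p₁} ≤ PN ≤ min{1,(1−p₀)/p₁}.
  lower = (p₁ − p₀)/p₁ = 0.225 / 0.642 ≈ 0.3505
  upper = min{1, (1 − p₀)/p₁} = 0.583 / 0.642 ≈ 0.9081

0.350 ≤ PN ≤ 0.908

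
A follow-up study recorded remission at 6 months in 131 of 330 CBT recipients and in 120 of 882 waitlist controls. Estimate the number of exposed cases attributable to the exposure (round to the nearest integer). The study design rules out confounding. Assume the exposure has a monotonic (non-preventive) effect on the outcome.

about 86 cases

p₁ = P(outcome | exposed) = 131/330 = 0.39697
p₀ = P(outcome | unexposed) = 120/882 = 0.13605
PN = (p₁ − p₀)/p₁ = (0.39697 − 0.13605) / 0.39697 ≈ 0.65727.
Attributable cases ≈ PN × (exposed cases) = 0.65727 × 131 ≈ 86.10.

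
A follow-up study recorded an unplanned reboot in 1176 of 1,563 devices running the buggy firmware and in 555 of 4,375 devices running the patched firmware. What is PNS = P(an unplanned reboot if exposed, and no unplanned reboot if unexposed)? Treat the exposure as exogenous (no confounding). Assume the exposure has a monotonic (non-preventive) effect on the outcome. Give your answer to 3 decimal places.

PNS ≈ 0.626

p₁ = P(outcome | exposed) = 1176/1563 = 0.7524
p₀ = P(outcome | unexposed) = 555/4375 = 0.12686
Under exogeneity and monotonicity, PNS = p₁ − p₀.
PNS = 0.7524 − 0.12686 = 0.62554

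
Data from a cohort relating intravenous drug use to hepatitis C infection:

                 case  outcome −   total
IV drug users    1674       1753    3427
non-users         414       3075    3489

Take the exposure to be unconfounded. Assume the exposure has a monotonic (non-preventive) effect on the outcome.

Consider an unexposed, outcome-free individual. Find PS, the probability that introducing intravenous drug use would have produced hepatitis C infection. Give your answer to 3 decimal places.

p₁ = P(outcome | exposed) = 1674/3427 = 0.48847
p₀ = P(outcome | unexposed) = 414/3489 = 0.11866
Under exogeneity and monotonicity, PS = (p₁ − p₀)/(1 − p₀).
PS = (0.48847 − 0.11866) / 0.88134 ≈ 0.4196

PS ≈ 0.420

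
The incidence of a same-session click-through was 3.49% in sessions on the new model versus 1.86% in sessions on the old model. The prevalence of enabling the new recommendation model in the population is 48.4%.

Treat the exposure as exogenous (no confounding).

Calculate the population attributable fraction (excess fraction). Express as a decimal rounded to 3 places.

p₁ = 0.0349, p₀ = 0.0186.
Overall risk P(Y=1) = π·p₁ + (1−π)·p₀ = 0.484×0.0349 + 0.516×0.0186 = 0.026489.
Under exogeneity, PAF = [P(Y=1) − p₀] / P(Y=1).
PAF = (0.026489 − 0.0186) / 0.026489 ≈ 0.2978

PAF ≈ 0.298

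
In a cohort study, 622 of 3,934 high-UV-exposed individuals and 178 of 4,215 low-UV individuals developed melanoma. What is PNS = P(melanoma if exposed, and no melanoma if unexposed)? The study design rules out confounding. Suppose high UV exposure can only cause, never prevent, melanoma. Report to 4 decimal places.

PNS ≈ 0.1159

p₁ = P(outcome | exposed) = 622/3934 = 0.15811
p₀ = P(outcome | unexposed) = 178/4215 = 0.04223
Under exogeneity and monotonicity, PNS = p₁ − p₀.
PNS = 0.15811 − 0.04223 = 0.11588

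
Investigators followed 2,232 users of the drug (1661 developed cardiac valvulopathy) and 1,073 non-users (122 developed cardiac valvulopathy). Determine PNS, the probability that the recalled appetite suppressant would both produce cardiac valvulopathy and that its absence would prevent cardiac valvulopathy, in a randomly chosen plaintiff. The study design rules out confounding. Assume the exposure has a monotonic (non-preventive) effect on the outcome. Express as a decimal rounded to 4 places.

PNS ≈ 0.6305

p₁ = P(outcome | exposed) = 1661/2232 = 0.74418
p₀ = P(outcome | unexposed) = 122/1073 = 0.1137
Under exogeneity and monotonicity, PNS = p₁ − p₀.
PNS = 0.74418 − 0.1137 = 0.63048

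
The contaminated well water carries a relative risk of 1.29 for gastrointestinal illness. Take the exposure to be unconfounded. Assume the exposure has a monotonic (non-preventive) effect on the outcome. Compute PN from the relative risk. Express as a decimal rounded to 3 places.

PN ≈ 0.225

Under exogeneity and monotonicity, PN = (RR − 1) / RR = 1 − 1/RR.
PN = (1.29 − 1) / 1.29 = 0.29 / 1.29 ≈ 0.2248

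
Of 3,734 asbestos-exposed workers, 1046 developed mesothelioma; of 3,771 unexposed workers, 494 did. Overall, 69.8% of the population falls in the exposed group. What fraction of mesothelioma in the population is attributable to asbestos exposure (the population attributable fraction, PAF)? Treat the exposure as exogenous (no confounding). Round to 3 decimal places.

p₁ = P(outcome | exposed) = 1046/3734 = 0.28013
p₀ = P(outcome | unexposed) = 494/3771 = 0.131
Overall risk P(Y=1) = π·p₁ + (1−π)·p₀ = 0.698×0.28013 + 0.302×0.131 = 0.23509.
Under exogeneity, PAF = [P(Y=1) − p₀] / P(Y=1).
PAF = (0.23509 − 0.131) / 0.23509 ≈ 0.4428

PAF ≈ 0.443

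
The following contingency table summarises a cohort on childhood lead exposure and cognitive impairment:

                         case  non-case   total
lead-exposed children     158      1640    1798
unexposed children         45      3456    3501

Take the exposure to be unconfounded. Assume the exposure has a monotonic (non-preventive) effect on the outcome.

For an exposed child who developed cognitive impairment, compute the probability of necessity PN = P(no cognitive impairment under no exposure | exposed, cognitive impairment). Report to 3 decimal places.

PN ≈ 0.854

p₁ = P(outcome | exposed) = 158/1798 = 0.087875
p₀ = P(outcome | unexposed) = 45/3501 = 0.012853
Under exogeneity and monotonicity, PN = (p₁ − p₀) / p₁.
PN = (0.087875 − 0.012853) / 0.087875 = 0.075022 / 0.087875 ≈ 0.8537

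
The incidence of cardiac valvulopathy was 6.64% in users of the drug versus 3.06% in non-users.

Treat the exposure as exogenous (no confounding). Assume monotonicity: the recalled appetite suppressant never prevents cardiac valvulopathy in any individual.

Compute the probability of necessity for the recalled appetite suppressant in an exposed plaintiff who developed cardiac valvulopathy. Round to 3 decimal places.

PN ≈ 0.539

p₁ = 0.0664, p₀ = 0.0306.
Under exogeneity and monotonicity, PN = (p₁ − p₀) / p₁.
PN = (0.0664 − 0.0306) / 0.0664 = 0.0358 / 0.0664 ≈ 0.5392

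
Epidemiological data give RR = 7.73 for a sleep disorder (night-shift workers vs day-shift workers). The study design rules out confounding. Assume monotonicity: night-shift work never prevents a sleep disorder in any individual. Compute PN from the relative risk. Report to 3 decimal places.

Under exogeneity and monotonicity, PN = (RR − 1) / RR = 1 − 1/RR.
PN = (7.73 − 1) / 7.73 = 6.73 / 7.73 ≈ 0.8706

PN ≈ 0.871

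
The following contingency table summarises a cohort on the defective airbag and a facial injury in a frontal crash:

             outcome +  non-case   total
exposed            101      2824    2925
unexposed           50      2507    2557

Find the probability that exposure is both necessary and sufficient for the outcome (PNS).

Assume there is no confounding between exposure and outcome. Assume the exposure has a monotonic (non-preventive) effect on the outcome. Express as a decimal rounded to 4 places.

PNS ≈ 0.0150

p₁ = P(outcome | exposed) = 101/2925 = 0.03453
p₀ = P(outcome | unexposed) = 50/2557 = 0.019554
Under exogeneity and monotonicity, PNS = p₁ − p₀.
PNS = 0.03453 − 0.019554 = 0.014976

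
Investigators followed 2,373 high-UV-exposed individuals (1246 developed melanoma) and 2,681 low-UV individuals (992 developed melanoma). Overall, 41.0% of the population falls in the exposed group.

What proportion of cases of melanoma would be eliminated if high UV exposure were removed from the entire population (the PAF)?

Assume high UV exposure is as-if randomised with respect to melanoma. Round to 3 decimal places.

p₁ = P(outcome | exposed) = 1246/2373 = 0.52507
p₀ = P(outcome | unexposed) = 992/2681 = 0.37001
Overall risk P(Y=1) = π·p₁ + (1−π)·p₀ = 0.41×0.52507 + 0.59×0.37001 = 0.43359.
Under exogeneity, PAF = [P(Y=1) − p₀] / P(Y=1).
PAF = (0.43359 − 0.37001) / 0.43359 ≈ 0.1466

PAF ≈ 0.147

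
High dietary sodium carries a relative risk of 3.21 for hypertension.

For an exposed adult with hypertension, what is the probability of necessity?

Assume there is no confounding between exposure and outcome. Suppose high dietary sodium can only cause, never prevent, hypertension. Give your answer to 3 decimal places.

Under exogeneity and monotonicity, PN = (RR − 1) / RR = 1 − 1/RR.
PN = (3.21 − 1) / 3.21 = 2.21 / 3.21 ≈ 0.6885

PN ≈ 0.688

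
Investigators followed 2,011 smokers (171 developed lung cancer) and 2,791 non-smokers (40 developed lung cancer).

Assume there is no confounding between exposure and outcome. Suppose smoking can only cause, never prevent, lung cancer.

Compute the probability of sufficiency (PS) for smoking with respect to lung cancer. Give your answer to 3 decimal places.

PS ≈ 0.072

p₁ = P(outcome | exposed) = 171/2011 = 0.085032
p₀ = P(outcome | unexposed) = 40/2791 = 0.014332
Under exogeneity and monotonicity, PS = (p₁ − p₀) / (1 − p₀).
PS = (0.085032 − 0.014332) / (1 − 0.014332) = 0.070701 / 0.98567 ≈ 0.0717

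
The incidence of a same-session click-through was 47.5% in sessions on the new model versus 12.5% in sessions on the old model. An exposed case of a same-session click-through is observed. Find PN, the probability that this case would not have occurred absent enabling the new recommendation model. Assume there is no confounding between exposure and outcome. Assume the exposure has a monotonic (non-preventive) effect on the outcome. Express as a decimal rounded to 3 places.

PN ≈ 0.737

p₁ = 0.475, p₀ = 0.125.
Under exogeneity and monotonicity, PN = (p₁ − p₀) / p₁.
PN = (0.475 − 0.125) / 0.475 = 0.35 / 0.475 ≈ 0.7368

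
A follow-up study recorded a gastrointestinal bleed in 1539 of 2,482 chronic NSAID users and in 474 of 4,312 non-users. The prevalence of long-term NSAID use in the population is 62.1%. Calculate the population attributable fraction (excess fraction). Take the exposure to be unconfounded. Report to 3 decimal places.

p₁ = P(outcome | exposed) = 1539/2482 = 0.62006
p₀ = P(outcome | unexposed) = 474/4312 = 0.10993
Overall risk P(Y=1) = π·p₁ + (1−π)·p₀ = 0.621×0.62006 + 0.379×0.10993 = 0.42672.
Under exogeneity, PAF = [P(Y=1) − p₀] / P(Y=1).
PAF = (0.42672 − 0.10993) / 0.42672 ≈ 0.7424

PAF ≈ 0.742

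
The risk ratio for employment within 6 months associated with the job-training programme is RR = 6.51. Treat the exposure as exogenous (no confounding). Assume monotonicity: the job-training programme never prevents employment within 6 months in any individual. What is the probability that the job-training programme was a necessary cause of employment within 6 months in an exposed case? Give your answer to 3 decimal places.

PN ≈ 0.846

Under exogeneity and monotonicity, PN = (RR − 1) / RR = 1 − 1/RR.
PN = (6.51 − 1) / 6.51 = 5.51 / 6.51 ≈ 0.8464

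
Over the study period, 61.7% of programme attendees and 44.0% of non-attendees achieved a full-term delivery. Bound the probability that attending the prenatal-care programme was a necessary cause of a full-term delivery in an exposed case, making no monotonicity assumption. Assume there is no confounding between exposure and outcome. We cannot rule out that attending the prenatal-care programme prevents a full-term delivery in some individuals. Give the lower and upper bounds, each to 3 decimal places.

0.287 ≤ PN ≤ 0.908

p₁ = 0.617, p₀ = 0.44.
Under exogeneity alone the bounds on PN are max{0,(p₁−p₀)/p₁} ≤ PN ≤ min{1,(1−p₀)/p₁}.
  lower = (p₁ − p₀)/p₁ = 0.177 / 0.617 ≈ 0.2869
  upper = min{1, (1 − p₀)/p₁} = 0.56 / 0.617 ≈ 0.9076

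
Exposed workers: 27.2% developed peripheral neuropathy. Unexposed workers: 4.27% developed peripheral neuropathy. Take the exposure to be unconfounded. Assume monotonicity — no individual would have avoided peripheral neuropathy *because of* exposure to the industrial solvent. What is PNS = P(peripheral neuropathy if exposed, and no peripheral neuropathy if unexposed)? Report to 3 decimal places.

PNS ≈ 0.229

p₁ = 0.272, p₀ = 0.0427.
Under exogeneity and monotonicity, PNS = p₁ − p₀.
PNS = 0.272 − 0.0427 = 0.2293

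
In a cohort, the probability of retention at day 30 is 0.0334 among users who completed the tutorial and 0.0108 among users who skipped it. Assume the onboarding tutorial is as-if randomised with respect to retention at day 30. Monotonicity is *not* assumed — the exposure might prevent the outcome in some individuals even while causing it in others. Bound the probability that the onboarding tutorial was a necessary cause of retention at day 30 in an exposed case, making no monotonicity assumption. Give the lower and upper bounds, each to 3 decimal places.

Let p₁ = 0.0334, p₀ = 0.0108.
Under exogeneity alone the bounds on PN are max{0,(p₁−p₀)/p₁} ≤ PN ≤ min{1,(1−p₀)/p₁}.
  lower = (p₁ − p₀)/p₁ = 0.0226 / 0.0334 ≈ 0.6766
  upper = min{1, (1 − p₀)/p₁} = 0.9892 / 0.0334 ≈ 29.6168 → capped at 1

0.677 ≤ PN ≤ 1.000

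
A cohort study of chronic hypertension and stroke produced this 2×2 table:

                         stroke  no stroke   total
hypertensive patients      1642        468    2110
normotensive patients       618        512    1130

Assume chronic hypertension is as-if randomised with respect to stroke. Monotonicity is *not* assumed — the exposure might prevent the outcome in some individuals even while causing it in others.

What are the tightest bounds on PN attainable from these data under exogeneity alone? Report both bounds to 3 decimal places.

0.297 ≤ PN ≤ 0.582

p₁ = P(outcome | exposed) = 1642/2110 = 0.7782
p₀ = P(outcome | unexposed) = 618/1130 = 0.5469
Under exogeneity alone the bounds on PN are max{0,(p₁−p₀)/p₁} ≤ PN ≤ min{1,(1−p₀)/p₁}.
  lower = (p₁ − p₀)/p₁ = 0.2313 / 0.7782 ≈ 0.2972
  upper = min{1, (1 − p₀)/p₁} = 0.4531 / 0.7782 ≈ 0.5822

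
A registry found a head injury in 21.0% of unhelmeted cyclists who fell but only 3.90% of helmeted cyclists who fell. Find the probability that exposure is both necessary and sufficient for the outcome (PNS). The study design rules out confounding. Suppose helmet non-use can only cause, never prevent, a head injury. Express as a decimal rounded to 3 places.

PNS ≈ 0.171

p₁ = 0.21, p₀ = 0.039.
Under exogeneity and monotonicity, PNS = p₁ − p₀.
PNS = 0.21 − 0.039 = 0.171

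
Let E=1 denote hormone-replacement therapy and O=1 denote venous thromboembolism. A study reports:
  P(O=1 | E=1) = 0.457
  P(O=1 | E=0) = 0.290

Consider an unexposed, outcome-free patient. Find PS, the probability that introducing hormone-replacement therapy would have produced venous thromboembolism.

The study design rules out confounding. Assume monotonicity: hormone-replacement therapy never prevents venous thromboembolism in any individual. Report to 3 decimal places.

PS ≈ 0.235

Let p₁ = 0.457, p₀ = 0.29.
Under exogeneity and monotonicity, PS = (p₁ − p₀) / (1 − p₀).
PS = (0.457 − 0.29) / (1 − 0.29) = 0.167 / 0.71 ≈ 0.2352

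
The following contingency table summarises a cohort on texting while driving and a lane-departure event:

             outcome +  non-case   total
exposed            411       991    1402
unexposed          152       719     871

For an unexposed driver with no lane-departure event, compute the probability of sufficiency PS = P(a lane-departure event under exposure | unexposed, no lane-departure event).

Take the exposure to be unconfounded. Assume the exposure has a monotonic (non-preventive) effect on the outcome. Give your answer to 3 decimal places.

p₁ = P(outcome | exposed) = 411/1402 = 0.29315
p₀ = P(outcome | unexposed) = 152/871 = 0.17451
Under exogeneity and monotonicity, PS = (p₁ − p₀)/(1 − p₀).
PS = (0.29315 − 0.17451) / 0.82549 ≈ 0.1437

PS ≈ 0.144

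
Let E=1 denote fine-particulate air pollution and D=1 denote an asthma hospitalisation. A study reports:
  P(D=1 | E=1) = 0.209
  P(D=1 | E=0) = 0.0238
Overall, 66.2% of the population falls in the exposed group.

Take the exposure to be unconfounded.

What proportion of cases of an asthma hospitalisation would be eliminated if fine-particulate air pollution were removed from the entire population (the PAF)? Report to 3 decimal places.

Let p₁ = 0.209, p₀ = 0.0238.
Overall risk P(Y=1) = π·p₁ + (1−π)·p₀ = 0.662×0.209 + 0.338×0.0238 = 0.1464.
Under exogeneity, PAF = [P(Y=1) − p₀] / P(Y=1).
PAF = (0.1464 − 0.0238) / 0.1464 ≈ 0.8374

PAF ≈ 0.837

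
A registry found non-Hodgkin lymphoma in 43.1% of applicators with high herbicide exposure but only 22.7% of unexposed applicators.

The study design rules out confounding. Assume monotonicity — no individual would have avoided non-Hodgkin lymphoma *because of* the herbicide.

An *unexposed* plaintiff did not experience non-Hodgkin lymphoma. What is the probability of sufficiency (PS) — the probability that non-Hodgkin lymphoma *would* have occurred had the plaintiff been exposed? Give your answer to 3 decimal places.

PS ≈ 0.264

p₁ = 0.431, p₀ = 0.227.
Under exogeneity and monotonicity, PS = (p₁ − p₀) / (1 − p₀).
PS = (0.431 − 0.227) / (1 − 0.227) = 0.204 / 0.773 ≈ 0.2639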